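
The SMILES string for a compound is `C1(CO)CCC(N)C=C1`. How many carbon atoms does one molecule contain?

Atom tally by fragment:
  cyclohexene ring core → C:6 H:10
  (− 2 ring H displaced by substituents)
  + CH2OH → C:1 H:3 O:1
  + NH2 → N:1 H:2
Element totals:
  C: 7
  H: 13
  N: 1
  O: 1

7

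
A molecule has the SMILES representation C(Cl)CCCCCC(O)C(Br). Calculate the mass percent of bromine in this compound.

Atom tally by fragment:
  ClCH2 → C:1 H:2 Cl:1
  CH2 → C:1 H:2
  CH2 → C:1 H:2
  CH2 → C:1 H:2
  CH2 → C:1 H:2
  CH2 → C:1 H:2
  CH(OH) → C:1 H:2 O:1
  CH2Br → C:1 H:2 Br:1
Element totals:
  C: 8
  H: 16
  Br: 1
  Cl: 1
  O: 1
Molecular formula: C8H16BrClO.
Molar mass = 243.569 g/mol.
Mass from Br: 1 × 79.904 = 79.904 g/mol.
%Br = 79.904 / 243.569 × 100 = 32.81%.

32.81%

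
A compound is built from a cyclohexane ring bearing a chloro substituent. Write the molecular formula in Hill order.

C6H11Cl

Atom tally by fragment:
  cyclohexane ring core → C:6 H:12
  (− 1 ring H displaced by substituents)
  + Cl → Cl:1
Element totals:
  C: 6
  H: 11
  Cl: 1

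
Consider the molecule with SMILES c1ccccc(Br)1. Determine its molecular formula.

Atom tally by fragment:
  benzene ring core → C:6 H:6
  (− 1 ring H displaced by substituents)
  + Br → Br:1
Element totals:
  C: 6
  H: 5
  Br: 1

C6H5Br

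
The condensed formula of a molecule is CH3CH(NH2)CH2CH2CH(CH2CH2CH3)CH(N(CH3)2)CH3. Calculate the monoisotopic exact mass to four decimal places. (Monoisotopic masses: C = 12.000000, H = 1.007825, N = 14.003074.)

200.2252

Atom tally by fragment:
  CH3 → C:1 H:3
  CH(NH2) → C:1 H:3 N:1
  CH2 → C:1 H:2
  CH2 → C:1 H:2
  CH(CH2CH2CH3) → C:4 H:8
  CH(N(CH3)2) → C:3 H:7 N:1
  CH3 → C:1 H:3
Element totals:
  C: 12
  H: 28
  N: 2
Molecular formula: C12H28N2.
  M = 12(12.0) + 28(1.007825) + 2(14.003074)
    = 144.000000 + 28.219100 + 28.006148 = 200.225248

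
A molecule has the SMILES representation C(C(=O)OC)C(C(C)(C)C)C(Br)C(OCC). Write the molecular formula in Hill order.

C12H23BrO3

Atom tally by fragment:
  CH3OOCCH2 → C:3 H:5 O:2
  CH(C(CH3)3) → C:5 H:10
  CH(Br) → C:1 H:1 Br:1
  CH2OC2H5 → C:3 H:7 O:1
Element totals:
  C: 12
  H: 23
  Br: 1
  O: 3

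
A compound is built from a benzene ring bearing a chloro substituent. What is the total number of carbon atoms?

Atom tally by fragment:
  benzene ring core → C:6 H:6
  (− 1 ring H displaced by substituents)
  + Cl → Cl:1
Element totals:
  C: 6
  H: 5
  Cl: 1

6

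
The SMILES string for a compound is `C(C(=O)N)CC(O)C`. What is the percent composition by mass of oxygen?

27.31%

Atom tally by fragment:
  H2NOCCH2 → C:2 H:4 O:1 N:1
  CH2 → C:1 H:2
  CH(OH) → C:1 H:2 O:1
  CH3 → C:1 H:3
Element totals:
  C: 5
  H: 11
  N: 1
  O: 2
Molecular formula: C5H11NO2.
Molar mass = 117.148 g/mol.
Mass from O: 2 × 15.999 = 31.998 g/mol.
%O = 31.998 / 117.148 × 100 = 27.31%.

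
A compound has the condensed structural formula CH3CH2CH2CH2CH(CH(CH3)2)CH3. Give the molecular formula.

Atom tally by fragment:
  CH3 → C:1 H:3
  CH2 → C:1 H:2
  CH2 → C:1 H:2
  CH2 → C:1 H:2
  CH(CH(CH3)2) → C:4 H:8
  CH3 → C:1 H:3
Element totals:
  C: 9
  H: 20

C9H20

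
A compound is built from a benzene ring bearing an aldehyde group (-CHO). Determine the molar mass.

106.12 g/mol

Atom tally by fragment:
  benzene ring core → C:6 H:6
  (− 1 ring H displaced by substituents)
  + CHO → C:1 H:1 O:1
Element totals:
  C: 7
  H: 6
  O: 1
Molecular formula: C7H6O.
  M = 7(12.011) + 6(1.008) + 15.999
    = 84.077 + 6.048 + 15.999 = 106.124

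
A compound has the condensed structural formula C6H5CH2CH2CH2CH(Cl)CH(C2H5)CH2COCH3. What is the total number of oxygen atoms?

Atom tally by fragment:
  C6H5CH2 → C:7 H:7
  CH2 → C:1 H:2
  CH2 → C:1 H:2
  CH(Cl) → C:1 H:1 Cl:1
  CH(C2H5) → C:3 H:6
  CH2COCH3 → C:3 H:5 O:1
Element totals:
  C: 16
  H: 23
  Cl: 1
  O: 1

1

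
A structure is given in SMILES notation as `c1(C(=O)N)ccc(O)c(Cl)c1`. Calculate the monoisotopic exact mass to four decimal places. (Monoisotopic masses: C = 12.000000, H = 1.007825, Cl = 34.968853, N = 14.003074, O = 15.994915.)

171.0087

Atom tally by fragment:
  benzene ring core → C:6 H:6
  (− 3 ring H displaced by substituents)
  + CONH2 → C:1 H:2 O:1 N:1
  + OH → O:1 H:1
  + Cl → Cl:1
Element totals:
  C: 7
  H: 6
  Cl: 1
  N: 1
  O: 2
Molecular formula: C7H6ClNO2.
  M = 7(12.0) + 6(1.007825) + 34.968853 + 14.003074 + 2(15.994915)
    = 84.000000 + 6.046950 + 34.968853 + 14.003074 + 31.989830 = 171.008707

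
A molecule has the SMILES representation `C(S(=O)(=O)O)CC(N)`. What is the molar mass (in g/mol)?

Atom tally by fragment:
  HO3SCH2 → C:1 H:3 S:1 O:3
  CH2 → C:1 H:2
  CH2NH2 → C:1 H:4 N:1
Element totals:
  C: 3
  H: 9
  N: 1
  O: 3
  S: 1
Molecular formula: C3H9NO3S.
  M = 3(12.011) + 9(1.008) + 14.007 + 3(15.999) + 32.06
    = 36.033 + 9.072 + 14.007 + 47.997 + 32.060 = 139.169

139.17 g/mol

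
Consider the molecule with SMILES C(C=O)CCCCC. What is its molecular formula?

Atom tally by fragment:
  OHCCH2 → C:2 H:3 O:1
  CH2 → C:1 H:2
  CH2 → C:1 H:2
  CH2 → C:1 H:2
  CH2 → C:1 H:2
  CH3 → C:1 H:3
Element totals:
  C: 7
  H: 14
  O: 1

C7H14O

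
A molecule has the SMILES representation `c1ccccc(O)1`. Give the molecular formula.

Atom tally by fragment:
  benzene ring core → C:6 H:6
  (− 1 ring H displaced by substituents)
  + OH → O:1 H:1
Element totals:
  C: 6
  H: 6
  O: 1

C6H6O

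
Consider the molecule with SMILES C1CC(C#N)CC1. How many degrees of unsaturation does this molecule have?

Atom tally by fragment:
  cyclopentane ring core → C:5 H:10
  (− 1 ring H displaced by substituents)
  + CN → C:1 N:1
Element totals:
  C: 6
  H: 9
  N: 1
Molecular formula: C6H9N.
DoU = (2C + 2 + N − H − X) / 2 = (2·6 + 2 + 1 − 9 − 0) / 2 = 3.

3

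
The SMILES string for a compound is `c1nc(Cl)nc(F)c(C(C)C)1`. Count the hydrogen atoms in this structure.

8

Atom tally by fragment:
  pyrimidine ring core → C:4 H:4 N:2
  (− 3 ring H displaced by substituents)
  + Cl → Cl:1
  + F → F:1
  + CH(CH3)2 → C:3 H:7
Element totals:
  C: 7
  H: 8
  Cl: 1
  F: 1
  N: 2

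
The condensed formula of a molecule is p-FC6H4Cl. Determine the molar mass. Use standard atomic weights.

130.55 g/mol

Atom tally by fragment:
  benzene ring core → C:6 H:6
  (− 2 ring H displaced by substituents)
  + F → F:1
  + Cl → Cl:1
Element totals:
  C: 6
  H: 4
  Cl: 1
  F: 1
Molecular formula: C6H4ClF.
  M = 6(12.011) + 4(1.008) + 35.45 + 18.998
    = 72.066 + 4.032 + 35.450 + 18.998 = 130.546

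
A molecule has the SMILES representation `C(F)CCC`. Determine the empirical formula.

C4H9F

Atom tally by fragment:
  FCH2 → C:1 H:2 F:1
  CH2 → C:1 H:2
  CH2 → C:1 H:2
  CH3 → C:1 H:3
Element totals:
  C: 4
  H: 9
  F: 1
Molecular formula: C4H9F.
gcd of subscripts (4, 1, 9) = 1, so the empirical formula equals the molecular formula.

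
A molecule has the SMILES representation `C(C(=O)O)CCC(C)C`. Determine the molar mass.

130.19 g/mol

Atom tally by fragment:
  HOOCCH2 → C:2 H:3 O:2
  CH2 → C:1 H:2
  CH2 → C:1 H:2
  CH(CH3) → C:2 H:4
  CH3 → C:1 H:3
Element totals:
  C: 7
  H: 14
  O: 2
Molecular formula: C7H14O2.
  M = 7(12.011) + 14(1.008) + 2(15.999)
    = 84.077 + 14.112 + 31.998 = 130.187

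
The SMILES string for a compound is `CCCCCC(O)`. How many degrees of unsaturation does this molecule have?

Atom tally by fragment:
  CH3 → C:1 H:3
  CH2 → C:1 H:2
  CH2 → C:1 H:2
  CH2 → C:1 H:2
  CH2 → C:1 H:2
  CH2OH → C:1 H:3 O:1
Element totals:
  C: 6
  H: 14
  O: 1
Molecular formula: C6H14O.
DoU = (2C + 2 + N − H − X) / 2 = (2·6 + 2 + 0 − 14 − 0) / 2 = 0.

0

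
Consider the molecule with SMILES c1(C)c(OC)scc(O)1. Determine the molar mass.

144.19 g/mol

Atom tally by fragment:
  thiophene ring core → C:4 H:4 S:1
  (− 3 ring H displaced by substituents)
  + CH3 → C:1 H:3
  + OCH3 → C:1 H:3 O:1
  + OH → O:1 H:1
Element totals:
  C: 6
  H: 8
  O: 2
  S: 1
Molecular formula: C6H8O2S.
  M = 6(12.011) + 8(1.008) + 2(15.999) + 32.06
    = 72.066 + 8.064 + 31.998 + 32.060 = 144.188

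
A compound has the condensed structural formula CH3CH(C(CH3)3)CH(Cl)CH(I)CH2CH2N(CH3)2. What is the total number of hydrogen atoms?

Atom tally by fragment:
  CH3 → C:1 H:3
  CH(C(CH3)3) → C:5 H:10
  CH(Cl) → C:1 H:1 Cl:1
  CH(I) → C:1 H:1 I:1
  CH2 → C:1 H:2
  CH2N(CH3)2 → C:3 H:8 N:1
Element totals:
  C: 12
  H: 25
  Cl: 1
  I: 1
  N: 1

25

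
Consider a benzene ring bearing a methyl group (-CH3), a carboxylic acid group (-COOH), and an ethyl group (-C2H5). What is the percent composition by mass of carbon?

Atom tally by fragment:
  benzene ring core → C:6 H:6
  (− 3 ring H displaced by substituents)
  + CH3 → C:1 H:3
  + COOH → C:1 H:1 O:2
  + C2H5 → C:2 H:5
Element totals:
  C: 10
  H: 12
  O: 2
Molecular formula: C10H12O2.
Molar mass = 164.204 g/mol.
Mass from C: 10 × 12.011 = 120.110 g/mol.
%C = 120.110 / 164.204 × 100 = 73.15%.

73.15%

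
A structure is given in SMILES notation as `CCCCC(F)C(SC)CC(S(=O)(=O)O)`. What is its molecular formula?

C9H19FO3S2

Atom tally by fragment:
  CH3 → C:1 H:3
  CH2 → C:1 H:2
  CH2 → C:1 H:2
  CH2 → C:1 H:2
  CH(F) → C:1 H:1 F:1
  CH(SCH3) → C:2 H:4 S:1
  CH2 → C:1 H:2
  CH2SO3H → C:1 H:3 S:1 O:3
Element totals:
  C: 9
  H: 19
  F: 1
  O: 3
  S: 2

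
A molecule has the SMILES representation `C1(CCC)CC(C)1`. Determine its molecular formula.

Atom tally by fragment:
  cyclopropane ring core → C:3 H:6
  (− 2 ring H displaced by substituents)
  + CH2CH2CH3 → C:3 H:7
  + CH3 → C:1 H:3
Element totals:
  C: 7
  H: 14

C7H14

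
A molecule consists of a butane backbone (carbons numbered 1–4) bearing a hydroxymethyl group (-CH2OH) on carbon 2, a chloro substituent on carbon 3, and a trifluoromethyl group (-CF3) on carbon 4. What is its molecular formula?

Atom tally by fragment:
  CH3 → C:1 H:3
  CH(CH2OH) → C:2 H:4 O:1
  CH(Cl) → C:1 H:1 Cl:1
  CH2CF3 → C:2 H:2 F:3
Element totals:
  C: 6
  H: 10
  Cl: 1
  F: 3
  O: 1

C6H10ClF3O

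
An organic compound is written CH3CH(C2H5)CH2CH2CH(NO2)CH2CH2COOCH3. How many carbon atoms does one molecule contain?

11

Element totals:
  C: 11
  H: 21
  N: 1
  O: 4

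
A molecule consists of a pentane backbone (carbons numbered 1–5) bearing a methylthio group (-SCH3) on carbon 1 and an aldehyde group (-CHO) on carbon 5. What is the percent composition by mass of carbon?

57.49%

Atom tally by fragment:
  CH3SCH2 → C:2 H:5 S:1
  CH2 → C:1 H:2
  CH2 → C:1 H:2
  CH2 → C:1 H:2
  CH2CHO → C:2 H:3 O:1
Element totals:
  C: 7
  H: 14
  O: 1
  S: 1
Molecular formula: C7H14OS.
Molar mass = 146.248 g/mol.
Mass from C: 7 × 12.011 = 84.077 g/mol.
%C = 84.077 / 146.248 × 100 = 57.49%.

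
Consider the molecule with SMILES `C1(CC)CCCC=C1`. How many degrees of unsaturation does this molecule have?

Atom tally by fragment:
  cyclohexene ring core → C:6 H:10
  (− 1 ring H displaced by substituents)
  + C2H5 → C:2 H:5
Element totals:
  C: 8
  H: 14
Molecular formula: C8H14.
DoU = (2C + 2 + N − H − X) / 2 = (2·8 + 2 + 0 − 14 − 0) / 2 = 2.

2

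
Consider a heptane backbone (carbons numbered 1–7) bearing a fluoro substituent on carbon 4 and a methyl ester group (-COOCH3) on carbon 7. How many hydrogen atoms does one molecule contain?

Atom tally by fragment:
  CH3 → C:1 H:3
  CH2 → C:1 H:2
  CH2 → C:1 H:2
  CH(F) → C:1 H:1 F:1
  CH2 → C:1 H:2
  CH2 → C:1 H:2
  CH2COOCH3 → C:3 H:5 O:2
Element totals:
  C: 9
  H: 17
  F: 1
  O: 2

17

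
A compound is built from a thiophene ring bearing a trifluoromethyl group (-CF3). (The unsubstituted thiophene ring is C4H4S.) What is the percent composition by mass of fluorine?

Atom tally by fragment:
  thiophene ring core → C:4 H:4 S:1
  (− 1 ring H displaced by substituents)
  + CF3 → C:1 F:3
Element totals:
  C: 5
  H: 3
  F: 3
  S: 1
Molecular formula: C5H3F3S.
Molar mass = 152.133 g/mol.
Mass from F: 3 × 18.998 = 56.994 g/mol.
%F = 56.994 / 152.133 × 100 = 37.46%.

37.46%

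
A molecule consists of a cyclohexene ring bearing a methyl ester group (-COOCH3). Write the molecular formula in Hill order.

C8H12O2

Atom tally by fragment:
  cyclohexene ring core → C:6 H:10
  (− 1 ring H displaced by substituents)
  + COOCH3 → C:2 H:3 O:2
Element totals:
  C: 8
  H: 12
  O: 2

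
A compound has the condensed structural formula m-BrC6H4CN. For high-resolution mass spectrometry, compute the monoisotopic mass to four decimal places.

180.9527

Atom tally by fragment:
  benzene ring core → C:6 H:6
  (− 2 ring H displaced by substituents)
  + Br → Br:1
  + CN → C:1 N:1
Element totals:
  C: 7
  H: 4
  Br: 1
  N: 1
Molecular formula: C7H4BrN.
  M = 7(12.0) + 4(1.007825) + 78.918338 + 14.003074
    = 84.000000 + 4.031300 + 78.918338 + 14.003074 = 180.952712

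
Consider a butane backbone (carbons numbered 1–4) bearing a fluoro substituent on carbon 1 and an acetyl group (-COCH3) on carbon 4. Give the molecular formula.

Atom tally by fragment:
  FCH2 → C:1 H:2 F:1
  CH2 → C:1 H:2
  CH2 → C:1 H:2
  CH2COCH3 → C:3 H:5 O:1
Element totals:
  C: 6
  H: 11
  F: 1
  O: 1

C6H11FO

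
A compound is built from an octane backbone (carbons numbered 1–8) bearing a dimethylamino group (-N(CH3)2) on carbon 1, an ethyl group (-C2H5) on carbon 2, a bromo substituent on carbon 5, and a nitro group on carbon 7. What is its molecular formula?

C12H25BrN2O2

Atom tally by fragment:
  (CH3)2NCH2 → C:3 H:8 N:1
  CH(C2H5) → C:3 H:6
  CH2 → C:1 H:2
  CH2 → C:1 H:2
  CH(Br) → C:1 H:1 Br:1
  CH2 → C:1 H:2
  CH(NO2) → C:1 H:1 N:1 O:2
  CH3 → C:1 H:3
Element totals:
  C: 12
  H: 25
  Br: 1
  N: 2
  O: 2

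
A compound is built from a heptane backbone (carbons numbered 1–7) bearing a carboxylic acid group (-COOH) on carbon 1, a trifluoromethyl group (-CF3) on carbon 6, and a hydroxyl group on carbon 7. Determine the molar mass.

228.21 g/mol

Atom tally by fragment:
  HOOCCH2 → C:2 H:3 O:2
  CH2 → C:1 H:2
  CH2 → C:1 H:2
  CH2 → C:1 H:2
  CH2 → C:1 H:2
  CH(CF3) → C:2 H:1 F:3
  CH2OH → C:1 H:3 O:1
Element totals:
  C: 9
  H: 15
  F: 3
  O: 3
Molecular formula: C9H15F3O3.
  M = 9(12.011) + 15(1.008) + 3(18.998) + 3(15.999)
    = 108.099 + 15.120 + 56.994 + 47.997 = 228.210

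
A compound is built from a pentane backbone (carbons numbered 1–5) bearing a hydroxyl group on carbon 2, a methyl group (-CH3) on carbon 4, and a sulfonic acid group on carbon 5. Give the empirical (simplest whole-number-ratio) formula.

Atom tally by fragment:
  CH3 → C:1 H:3
  CH(OH) → C:1 H:2 O:1
  CH2 → C:1 H:2
  CH(CH3) → C:2 H:4
  CH2SO3H → C:1 H:3 S:1 O:3
Element totals:
  C: 6
  H: 14
  O: 4
  S: 1
Molecular formula: C6H14O4S.
gcd of subscripts (6, 14, 4, 1) = 1, so the empirical formula equals the molecular formula.

C6H14O4S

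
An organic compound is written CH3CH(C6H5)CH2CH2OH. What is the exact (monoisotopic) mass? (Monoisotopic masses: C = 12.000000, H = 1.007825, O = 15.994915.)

Element totals:
  C: 10
  H: 14
  O: 1
Molecular formula: C10H14O.
  M = 10(12.0) + 14(1.007825) + 15.994915
    = 120.000000 + 14.109550 + 15.994915 = 150.104465

150.1045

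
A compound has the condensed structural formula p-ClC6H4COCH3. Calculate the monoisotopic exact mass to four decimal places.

Element totals:
  C: 8
  H: 7
  Cl: 1
  O: 1
Molecular formula: C8H7ClO.
  M = 8(12.0) + 7(1.007825) + 34.968853 + 15.994915
    = 96.000000 + 7.054775 + 34.968853 + 15.994915 = 154.018543

154.0185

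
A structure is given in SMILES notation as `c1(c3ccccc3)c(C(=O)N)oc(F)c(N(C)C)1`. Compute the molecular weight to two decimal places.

248.26 g/mol

Atom tally by fragment:
  furan ring core → C:4 H:4 O:1
  (− 4 ring H displaced by substituents)
  + C6H5 → C:6 H:5
  + CONH2 → C:1 H:2 O:1 N:1
  + F → F:1
  + N(CH3)2 → N:1 C:2 H:6
Element totals:
  C: 13
  H: 13
  F: 1
  N: 2
  O: 2
Molecular formula: C13H13FN2O2.
  M = 13(12.011) + 13(1.008) + 18.998 + 2(14.007) + 2(15.999)
    = 156.143 + 13.104 + 18.998 + 28.014 + 31.998 = 248.257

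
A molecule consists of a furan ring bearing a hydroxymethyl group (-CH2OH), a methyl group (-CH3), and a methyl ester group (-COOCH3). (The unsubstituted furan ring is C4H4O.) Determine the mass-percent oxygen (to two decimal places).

37.61%

Atom tally by fragment:
  furan ring core → C:4 H:4 O:1
  (− 3 ring H displaced by substituents)
  + CH2OH → C:1 H:3 O:1
  + CH3 → C:1 H:3
  + COOCH3 → C:2 H:3 O:2
Element totals:
  C: 8
  H: 10
  O: 4
Molecular formula: C8H10O4.
Molar mass = 170.164 g/mol.
Mass from O: 4 × 15.999 = 63.996 g/mol.
%O = 63.996 / 170.164 × 100 = 37.61%.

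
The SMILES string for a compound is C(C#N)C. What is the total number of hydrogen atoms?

Atom tally by fragment:
  NCCH2 → C:2 H:2 N:1
  CH3 → C:1 H:3
Element totals:
  C: 3
  H: 5
  N: 1

5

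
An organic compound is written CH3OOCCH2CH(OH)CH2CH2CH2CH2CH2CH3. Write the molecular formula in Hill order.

Atom tally by fragment:
  CH3OOCCH2 → C:3 H:5 O:2
  CH(OH) → C:1 H:2 O:1
  CH2 → C:1 H:2
  CH2 → C:1 H:2
  CH2 → C:1 H:2
  CH2 → C:1 H:2
  CH2 → C:1 H:2
  CH3 → C:1 H:3
Element totals:
  C: 10
  H: 20
  O: 3

C10H20O3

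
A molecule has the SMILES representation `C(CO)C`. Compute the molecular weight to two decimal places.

60.10 g/mol

Atom tally by fragment:
  HOCH2CH2 → C:2 H:5 O:1
  CH3 → C:1 H:3
Element totals:
  C: 3
  H: 8
  O: 1
Molecular formula: C3H8O.
  M = 3(12.011) + 8(1.008) + 15.999
    = 36.033 + 8.064 + 15.999 = 60.096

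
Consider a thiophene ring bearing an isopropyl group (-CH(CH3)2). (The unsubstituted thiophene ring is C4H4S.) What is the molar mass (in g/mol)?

126.22 g/mol

Atom tally by fragment:
  thiophene ring core → C:4 H:4 S:1
  (− 1 ring H displaced by substituents)
  + CH(CH3)2 → C:3 H:7
Element totals:
  C: 7
  H: 10
  S: 1
Molecular formula: C7H10S.
  M = 7(12.011) + 10(1.008) + 32.06
    = 84.077 + 10.080 + 32.060 = 126.217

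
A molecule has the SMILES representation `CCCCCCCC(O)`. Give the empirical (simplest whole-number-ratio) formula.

Atom tally by fragment:
  CH3 → C:1 H:3
  CH2 → C:1 H:2
  CH2 → C:1 H:2
  CH2 → C:1 H:2
  CH2 → C:1 H:2
  CH2 → C:1 H:2
  CH2 → C:1 H:2
  CH2OH → C:1 H:3 O:1
Element totals:
  C: 8
  H: 18
  O: 1
Molecular formula: C8H18O.
gcd of subscripts (8, 18, 1) = 1, so the empirical formula equals the molecular formula.

C8H18O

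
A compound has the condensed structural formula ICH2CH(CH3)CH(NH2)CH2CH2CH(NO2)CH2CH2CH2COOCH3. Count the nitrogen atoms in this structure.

2

Element totals:
  C: 12
  H: 23
  I: 1
  N: 2
  O: 4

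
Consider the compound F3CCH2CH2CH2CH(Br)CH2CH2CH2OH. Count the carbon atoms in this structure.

Atom tally by fragment:
  F3CCH2 → C:2 H:2 F:3
  CH2 → C:1 H:2
  CH2 → C:1 H:2
  CH(Br) → C:1 H:1 Br:1
  CH2 → C:1 H:2
  CH2CH2OH → C:2 H:5 O:1
Element totals:
  C: 8
  H: 14
  Br: 1
  F: 3
  O: 1

8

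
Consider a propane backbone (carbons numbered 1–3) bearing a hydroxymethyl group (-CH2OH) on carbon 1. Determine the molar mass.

74.12 g/mol

Atom tally by fragment:
  HOCH2CH2 → C:2 H:5 O:1
  CH2 → C:1 H:2
  CH3 → C:1 H:3
Element totals:
  C: 4
  H: 10
  O: 1
Molecular formula: C4H10O.
  M = 4(12.011) + 10(1.008) + 15.999
    = 48.044 + 10.080 + 15.999 = 74.123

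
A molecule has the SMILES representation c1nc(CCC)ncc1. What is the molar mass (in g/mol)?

Atom tally by fragment:
  pyrimidine ring core → C:4 H:4 N:2
  (− 1 ring H displaced by substituents)
  + CH2CH2CH3 → C:3 H:7
Element totals:
  C: 7
  H: 10
  N: 2
Molecular formula: C7H10N2.
  M = 7(12.011) + 10(1.008) + 2(14.007)
    = 84.077 + 10.080 + 28.014 = 122.171

122.17 g/mol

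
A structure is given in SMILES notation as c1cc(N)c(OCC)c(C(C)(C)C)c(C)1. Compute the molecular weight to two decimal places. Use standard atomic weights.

Atom tally by fragment:
  benzene ring core → C:6 H:6
  (− 4 ring H displaced by substituents)
  + NH2 → N:1 H:2
  + OC2H5 → C:2 H:5 O:1
  + C(CH3)3 → C:4 H:9
  + CH3 → C:1 H:3
Element totals:
  C: 13
  H: 21
  N: 1
  O: 1
Molecular formula: C13H21NO.
  M = 13(12.011) + 21(1.008) + 14.007 + 15.999
    = 156.143 + 21.168 + 14.007 + 15.999 = 207.317

207.32 g/mol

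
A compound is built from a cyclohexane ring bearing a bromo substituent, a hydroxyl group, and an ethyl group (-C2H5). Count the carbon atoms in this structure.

Atom tally by fragment:
  cyclohexane ring core → C:6 H:12
  (− 3 ring H displaced by substituents)
  + Br → Br:1
  + OH → O:1 H:1
  + C2H5 → C:2 H:5
Element totals:
  C: 8
  H: 15
  Br: 1
  O: 1

8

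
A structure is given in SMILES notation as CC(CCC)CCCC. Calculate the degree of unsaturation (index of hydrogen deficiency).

0

Atom tally by fragment:
  CH3 → C:1 H:3
  CH(CH2CH2CH3) → C:4 H:8
  CH2 → C:1 H:2
  CH2 → C:1 H:2
  CH2 → C:1 H:2
  CH3 → C:1 H:3
Element totals:
  C: 9
  H: 20
Molecular formula: C9H20.
DoU = (2C + 2 + N − H − X) / 2 = (2·9 + 2 + 0 − 20 − 0) / 2 = 0.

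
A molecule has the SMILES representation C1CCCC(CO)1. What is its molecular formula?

C6H12O

Atom tally by fragment:
  cyclopentane ring core → C:5 H:10
  (− 1 ring H displaced by substituents)
  + CH2OH → C:1 H:3 O:1
Element totals:
  C: 6
  H: 12
  O: 1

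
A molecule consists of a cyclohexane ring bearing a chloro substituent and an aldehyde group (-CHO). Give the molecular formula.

Atom tally by fragment:
  cyclohexane ring core → C:6 H:12
  (− 2 ring H displaced by substituents)
  + Cl → Cl:1
  + CHO → C:1 H:1 O:1
Element totals:
  C: 7
  H: 11
  Cl: 1
  O: 1

C7H11ClO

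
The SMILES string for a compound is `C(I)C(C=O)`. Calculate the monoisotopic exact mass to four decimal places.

Atom tally by fragment:
  ICH2 → C:1 H:2 I:1
  CH2CHO → C:2 H:3 O:1
Element totals:
  C: 3
  H: 5
  I: 1
  O: 1
Molecular formula: C3H5IO.
  M = 3(12.0) + 5(1.007825) + 126.904472 + 15.994915
    = 36.000000 + 5.039125 + 126.904472 + 15.994915 = 183.938512

183.9385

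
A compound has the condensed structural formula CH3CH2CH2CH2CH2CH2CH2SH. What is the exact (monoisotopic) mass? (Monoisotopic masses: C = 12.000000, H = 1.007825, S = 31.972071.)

Element totals:
  C: 7
  H: 16
  S: 1
Molecular formula: C7H16S.
  M = 7(12.0) + 16(1.007825) + 31.972071
    = 84.000000 + 16.125200 + 31.972071 = 132.097271

132.0973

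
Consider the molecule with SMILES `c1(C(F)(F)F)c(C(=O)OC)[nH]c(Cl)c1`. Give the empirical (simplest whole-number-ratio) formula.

Atom tally by fragment:
  pyrrole ring core → C:4 H:5 N:1
  (− 3 ring H displaced by substituents)
  + CF3 → C:1 F:3
  + COOCH3 → C:2 H:3 O:2
  + Cl → Cl:1
Element totals:
  C: 7
  H: 5
  Cl: 1
  F: 3
  N: 1
  O: 2
Molecular formula: C7H5ClF3NO2.
gcd of subscripts (7, 1, 3, 5, 1, 2) = 1, so the empirical formula equals the molecular formula.

C7H5ClF3NO2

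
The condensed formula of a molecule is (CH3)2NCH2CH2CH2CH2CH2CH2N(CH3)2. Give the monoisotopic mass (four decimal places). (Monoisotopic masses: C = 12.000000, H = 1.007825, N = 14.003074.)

172.1939

Element totals:
  C: 10
  H: 24
  N: 2
Molecular formula: C10H24N2.
  M = 10(12.0) + 24(1.007825) + 2(14.003074)
    = 120.000000 + 24.187800 + 28.006148 = 172.193948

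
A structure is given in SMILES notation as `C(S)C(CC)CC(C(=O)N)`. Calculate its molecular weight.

161.26 g/mol

Atom tally by fragment:
  HSCH2 → C:1 H:3 S:1
  CH(C2H5) → C:3 H:6
  CH2 → C:1 H:2
  CH2CONH2 → C:2 H:4 O:1 N:1
Element totals:
  C: 7
  H: 15
  N: 1
  O: 1
  S: 1
Molecular formula: C7H15NOS.
  M = 7(12.011) + 15(1.008) + 14.007 + 15.999 + 32.06
    = 84.077 + 15.120 + 14.007 + 15.999 + 32.060 = 161.263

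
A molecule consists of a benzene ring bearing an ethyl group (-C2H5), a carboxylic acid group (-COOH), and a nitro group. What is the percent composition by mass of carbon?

55.39%

Atom tally by fragment:
  benzene ring core → C:6 H:6
  (− 3 ring H displaced by substituents)
  + C2H5 → C:2 H:5
  + COOH → C:1 H:1 O:2
  + NO2 → N:1 O:2
Element totals:
  C: 9
  H: 9
  N: 1
  O: 4
Molecular formula: C9H9NO4.
Molar mass = 195.174 g/mol.
Mass from C: 9 × 12.011 = 108.099 g/mol.
%C = 108.099 / 195.174 × 100 = 55.39%.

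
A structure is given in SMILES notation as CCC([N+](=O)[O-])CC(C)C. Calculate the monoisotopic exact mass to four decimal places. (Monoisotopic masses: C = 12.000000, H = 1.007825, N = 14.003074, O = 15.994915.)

Atom tally by fragment:
  CH3 → C:1 H:3
  CH2 → C:1 H:2
  CH(NO2) → C:1 H:1 N:1 O:2
  CH2 → C:1 H:2
  CH(CH3) → C:2 H:4
  CH3 → C:1 H:3
Element totals:
  C: 7
  H: 15
  N: 1
  O: 2
Molecular formula: C7H15NO2.
  M = 7(12.0) + 15(1.007825) + 14.003074 + 2(15.994915)
    = 84.000000 + 15.117375 + 14.003074 + 31.989830 = 145.110279

145.1103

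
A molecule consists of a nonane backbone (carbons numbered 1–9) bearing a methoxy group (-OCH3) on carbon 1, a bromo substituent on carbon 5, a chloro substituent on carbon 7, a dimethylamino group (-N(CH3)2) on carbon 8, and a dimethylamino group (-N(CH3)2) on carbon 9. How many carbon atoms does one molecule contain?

14

Atom tally by fragment:
  CH3OCH2 → C:2 H:5 O:1
  CH2 → C:1 H:2
  CH2 → C:1 H:2
  CH2 → C:1 H:2
  CH(Br) → C:1 H:1 Br:1
  CH2 → C:1 H:2
  CH(Cl) → C:1 H:1 Cl:1
  CH(N(CH3)2) → C:3 H:7 N:1
  CH2N(CH3)2 → C:3 H:8 N:1
Element totals:
  C: 14
  H: 30
  Br: 1
  Cl: 1
  N: 2
  O: 1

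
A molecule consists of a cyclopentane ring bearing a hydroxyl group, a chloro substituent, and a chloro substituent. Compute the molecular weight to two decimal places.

155.02 g/mol

Atom tally by fragment:
  cyclopentane ring core → C:5 H:10
  (− 3 ring H displaced by substituents)
  + OH → O:1 H:1
  + Cl → Cl:1
  + Cl → Cl:1
Element totals:
  C: 5
  H: 8
  Cl: 2
  O: 1
Molecular formula: C5H8Cl2O.
  M = 5(12.011) + 8(1.008) + 2(35.45) + 15.999
    = 60.055 + 8.064 + 70.900 + 15.999 = 155.018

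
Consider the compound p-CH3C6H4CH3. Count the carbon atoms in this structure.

Atom tally by fragment:
  benzene ring core → C:6 H:6
  (− 2 ring H displaced by substituents)
  + CH3 → C:1 H:3
  + CH3 → C:1 H:3
Element totals:
  C: 8
  H: 10

8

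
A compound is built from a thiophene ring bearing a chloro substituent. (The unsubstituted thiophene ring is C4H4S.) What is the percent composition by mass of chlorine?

29.90%

Atom tally by fragment:
  thiophene ring core → C:4 H:4 S:1
  (− 1 ring H displaced by substituents)
  + Cl → Cl:1
Element totals:
  C: 4
  H: 3
  Cl: 1
  S: 1
Molecular formula: C4H3ClS.
Molar mass = 118.578 g/mol.
Mass from Cl: 1 × 35.45 = 35.450 g/mol.
%Cl = 35.450 / 118.578 × 100 = 29.90%.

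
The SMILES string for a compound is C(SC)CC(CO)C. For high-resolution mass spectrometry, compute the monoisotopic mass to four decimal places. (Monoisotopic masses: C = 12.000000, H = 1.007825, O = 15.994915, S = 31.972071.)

Atom tally by fragment:
  CH3SCH2 → C:2 H:5 S:1
  CH2 → C:1 H:2
  CH(CH2OH) → C:2 H:4 O:1
  CH3 → C:1 H:3
Element totals:
  C: 6
  H: 14
  O: 1
  S: 1
Molecular formula: C6H14OS.
  M = 6(12.0) + 14(1.007825) + 15.994915 + 31.972071
    = 72.000000 + 14.109550 + 15.994915 + 31.972071 = 134.076536

134.0765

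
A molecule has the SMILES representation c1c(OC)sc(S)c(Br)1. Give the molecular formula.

Atom tally by fragment:
  thiophene ring core → C:4 H:4 S:1
  (− 3 ring H displaced by substituents)
  + OCH3 → C:1 H:3 O:1
  + SH → S:1 H:1
  + Br → Br:1
Element totals:
  C: 5
  H: 5
  Br: 1
  O: 1
  S: 2

C5H5BrOS2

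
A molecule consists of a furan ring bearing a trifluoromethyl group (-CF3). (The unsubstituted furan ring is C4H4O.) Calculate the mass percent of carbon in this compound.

44.13%

Atom tally by fragment:
  furan ring core → C:4 H:4 O:1
  (− 1 ring H displaced by substituents)
  + CF3 → C:1 F:3
Element totals:
  C: 5
  H: 3
  F: 3
  O: 1
Molecular formula: C5H3F3O.
Molar mass = 136.072 g/mol.
Mass from C: 5 × 12.011 = 60.055 g/mol.
%C = 60.055 / 136.072 × 100 = 44.13%.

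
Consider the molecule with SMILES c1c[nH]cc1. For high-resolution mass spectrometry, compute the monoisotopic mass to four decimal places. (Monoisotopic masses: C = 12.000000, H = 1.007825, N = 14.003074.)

Atom tally by fragment:
  pyrrole ring core → C:4 H:5 N:1
Element totals:
  C: 4
  H: 5
  N: 1
Molecular formula: C4H5N.
  M = 4(12.0) + 5(1.007825) + 14.003074
    = 48.000000 + 5.039125 + 14.003074 = 67.042199

67.0422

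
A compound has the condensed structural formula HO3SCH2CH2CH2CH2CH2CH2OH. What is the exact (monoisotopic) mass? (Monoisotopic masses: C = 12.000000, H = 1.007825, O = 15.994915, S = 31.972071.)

182.0613

Atom tally by fragment:
  HO3SCH2 → C:1 H:3 S:1 O:3
  CH2 → C:1 H:2
  CH2 → C:1 H:2
  CH2 → C:1 H:2
  CH2CH2OH → C:2 H:5 O:1
Element totals:
  C: 6
  H: 14
  O: 4
  S: 1
Molecular formula: C6H14O4S.
  M = 6(12.0) + 14(1.007825) + 4(15.994915) + 31.972071
    = 72.000000 + 14.109550 + 63.979660 + 31.972071 = 182.061281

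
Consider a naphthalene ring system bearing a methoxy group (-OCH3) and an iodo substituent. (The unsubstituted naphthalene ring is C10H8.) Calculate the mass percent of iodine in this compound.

Atom tally by fragment:
  naphthalene ring system core → C:10 H:8
  (− 2 ring H displaced by substituents)
  + OCH3 → C:1 H:3 O:1
  + I → I:1
Element totals:
  C: 11
  H: 9
  I: 1
  O: 1
Molecular formula: C11H9IO.
Molar mass = 284.096 g/mol.
Mass from I: 1 × 126.904 = 126.904 g/mol.
%I = 126.904 / 284.096 × 100 = 44.67%.

44.67%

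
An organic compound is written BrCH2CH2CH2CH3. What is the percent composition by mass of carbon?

Atom tally by fragment:
  BrCH2 → C:1 H:2 Br:1
  CH2 → C:1 H:2
  CH2 → C:1 H:2
  CH3 → C:1 H:3
Element totals:
  C: 4
  H: 9
  Br: 1
Molecular formula: C4H9Br.
Molar mass = 137.020 g/mol.
Mass from C: 4 × 12.011 = 48.044 g/mol.
%C = 48.044 / 137.020 × 100 = 35.06%.

35.06%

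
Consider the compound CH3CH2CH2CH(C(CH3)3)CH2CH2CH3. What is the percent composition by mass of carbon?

Atom tally by fragment:
  CH3 → C:1 H:3
  CH2 → C:1 H:2
  CH2 → C:1 H:2
  CH(C(CH3)3) → C:5 H:10
  CH2 → C:1 H:2
  CH2 → C:1 H:2
  CH3 → C:1 H:3
Element totals:
  C: 11
  H: 24
Molecular formula: C11H24.
Molar mass = 156.313 g/mol.
Mass from C: 11 × 12.011 = 132.121 g/mol.
%C = 132.121 / 156.313 × 100 = 84.52%.

84.52%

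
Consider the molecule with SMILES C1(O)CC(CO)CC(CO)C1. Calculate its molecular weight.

160.21 g/mol

Atom tally by fragment:
  cyclohexane ring core → C:6 H:12
  (− 3 ring H displaced by substituents)
  + OH → O:1 H:1
  + CH2OH → C:1 H:3 O:1
  + CH2OH → C:1 H:3 O:1
Element totals:
  C: 8
  H: 16
  O: 3
Molecular formula: C8H16O3.
  M = 8(12.011) + 16(1.008) + 3(15.999)
    = 96.088 + 16.128 + 47.997 = 160.213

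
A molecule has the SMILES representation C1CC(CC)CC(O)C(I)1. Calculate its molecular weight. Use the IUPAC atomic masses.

254.11 g/mol

Atom tally by fragment:
  cyclohexane ring core → C:6 H:12
  (− 3 ring H displaced by substituents)
  + C2H5 → C:2 H:5
  + OH → O:1 H:1
  + I → I:1
Element totals:
  C: 8
  H: 15
  I: 1
  O: 1
Molecular formula: C8H15IO.
  M = 8(12.011) + 15(1.008) + 126.904 + 15.999
    = 96.088 + 15.120 + 126.904 + 15.999 = 254.111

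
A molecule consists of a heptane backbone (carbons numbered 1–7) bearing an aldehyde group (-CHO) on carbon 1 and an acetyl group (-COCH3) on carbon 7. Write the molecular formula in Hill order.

C10H18O2

Atom tally by fragment:
  OHCCH2 → C:2 H:3 O:1
  CH2 → C:1 H:2
  CH2 → C:1 H:2
  CH2 → C:1 H:2
  CH2 → C:1 H:2
  CH2 → C:1 H:2
  CH2COCH3 → C:3 H:5 O:1
Element totals:
  C: 10
  H: 18
  O: 2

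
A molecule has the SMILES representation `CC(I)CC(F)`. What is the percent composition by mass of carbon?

23.78%

Atom tally by fragment:
  CH3 → C:1 H:3
  CH(I) → C:1 H:1 I:1
  CH2 → C:1 H:2
  CH2F → C:1 H:2 F:1
Element totals:
  C: 4
  H: 8
  F: 1
  I: 1
Molecular formula: C4H8FI.
Molar mass = 202.010 g/mol.
Mass from C: 4 × 12.011 = 48.044 g/mol.
%C = 48.044 / 202.010 × 100 = 23.78%.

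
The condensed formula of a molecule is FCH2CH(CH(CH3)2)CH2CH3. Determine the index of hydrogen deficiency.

0

Element totals:
  C: 7
  H: 15
  F: 1
Molecular formula: C7H15F.
DoU = (2C + 2 + N − H − X) / 2 = (2·7 + 2 + 0 − 15 − 1) / 2 = 0.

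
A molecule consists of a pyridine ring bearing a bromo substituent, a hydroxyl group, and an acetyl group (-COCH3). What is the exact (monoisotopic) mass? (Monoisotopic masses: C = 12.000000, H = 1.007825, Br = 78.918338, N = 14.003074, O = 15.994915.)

Atom tally by fragment:
  pyridine ring core → C:5 H:5 N:1
  (− 3 ring H displaced by substituents)
  + Br → Br:1
  + OH → O:1 H:1
  + COCH3 → C:2 H:3 O:1
Element totals:
  C: 7
  H: 6
  Br: 1
  N: 1
  O: 2
Molecular formula: C7H6BrNO2.
  M = 7(12.0) + 6(1.007825) + 78.918338 + 14.003074 + 2(15.994915)
    = 84.000000 + 6.046950 + 78.918338 + 14.003074 + 31.989830 = 214.958192

214.9582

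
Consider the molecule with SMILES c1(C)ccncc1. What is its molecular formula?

Atom tally by fragment:
  pyridine ring core → C:5 H:5 N:1
  (− 1 ring H displaced by substituents)
  + CH3 → C:1 H:3
Element totals:
  C: 6
  H: 7
  N: 1

C6H7N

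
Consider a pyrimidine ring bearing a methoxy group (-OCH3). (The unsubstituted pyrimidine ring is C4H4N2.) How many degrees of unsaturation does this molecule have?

Atom tally by fragment:
  pyrimidine ring core → C:4 H:4 N:2
  (− 1 ring H displaced by substituents)
  + OCH3 → C:1 H:3 O:1
Element totals:
  C: 5
  H: 6
  N: 2
  O: 1
Molecular formula: C5H6N2O.
DoU = (2C + 2 + N − H − X) / 2 = (2·5 + 2 + 2 − 6 − 0) / 2 = 4.

4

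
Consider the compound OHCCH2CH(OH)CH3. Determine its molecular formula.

Atom tally by fragment:
  OHCCH2 → C:2 H:3 O:1
  CH(OH) → C:1 H:2 O:1
  CH3 → C:1 H:3
Element totals:
  C: 4
  H: 8
  O: 2

C4H8O2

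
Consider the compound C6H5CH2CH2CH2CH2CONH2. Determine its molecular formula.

Element totals:
  C: 11
  H: 15
  N: 1
  O: 1

C11H15NO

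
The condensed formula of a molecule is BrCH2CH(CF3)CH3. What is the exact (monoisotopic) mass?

Atom tally by fragment:
  BrCH2 → C:1 H:2 Br:1
  CH(CF3) → C:2 H:1 F:3
  CH3 → C:1 H:3
Element totals:
  C: 4
  H: 6
  Br: 1
  F: 3
Molecular formula: C4H6BrF3.
  M = 4(12.0) + 6(1.007825) + 78.918338 + 3(18.998403)
    = 48.000000 + 6.046950 + 78.918338 + 56.995209 = 189.960497

189.9605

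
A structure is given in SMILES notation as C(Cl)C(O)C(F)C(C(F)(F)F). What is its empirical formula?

C5H7ClF4O

Atom tally by fragment:
  ClCH2 → C:1 H:2 Cl:1
  CH(OH) → C:1 H:2 O:1
  CH(F) → C:1 H:1 F:1
  CH2CF3 → C:2 H:2 F:3
Element totals:
  C: 5
  H: 7
  Cl: 1
  F: 4
  O: 1
Molecular formula: C5H7ClF4O.
gcd of subscripts (5, 1, 4, 7, 1) = 1, so the empirical formula equals the molecular formula.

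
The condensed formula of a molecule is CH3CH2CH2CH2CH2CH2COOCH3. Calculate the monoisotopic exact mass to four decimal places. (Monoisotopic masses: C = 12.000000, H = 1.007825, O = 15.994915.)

144.1150

Atom tally by fragment:
  CH3 → C:1 H:3
  CH2 → C:1 H:2
  CH2 → C:1 H:2
  CH2 → C:1 H:2
  CH2 → C:1 H:2
  CH2COOCH3 → C:3 H:5 O:2
Element totals:
  C: 8
  H: 16
  O: 2
Molecular formula: C8H16O2.
  M = 8(12.0) + 16(1.007825) + 2(15.994915)
    = 96.000000 + 16.125200 + 31.989830 = 144.115030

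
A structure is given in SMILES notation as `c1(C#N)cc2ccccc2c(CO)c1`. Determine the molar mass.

183.21 g/mol

Atom tally by fragment:
  naphthalene ring system core → C:10 H:8
  (− 2 ring H displaced by substituents)
  + CN → C:1 N:1
  + CH2OH → C:1 H:3 O:1
Element totals:
  C: 12
  H: 9
  N: 1
  O: 1
Molecular formula: C12H9NO.
  M = 12(12.011) + 9(1.008) + 14.007 + 15.999
    = 144.132 + 9.072 + 14.007 + 15.999 = 183.210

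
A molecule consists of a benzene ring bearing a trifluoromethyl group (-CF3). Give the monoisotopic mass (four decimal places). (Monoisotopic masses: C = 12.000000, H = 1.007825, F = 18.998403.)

146.0343

Atom tally by fragment:
  benzene ring core → C:6 H:6
  (− 1 ring H displaced by substituents)
  + CF3 → C:1 F:3
Element totals:
  C: 7
  H: 5
  F: 3
Molecular formula: C7H5F3.
  M = 7(12.0) + 5(1.007825) + 3(18.998403)
    = 84.000000 + 5.039125 + 56.995209 = 146.034334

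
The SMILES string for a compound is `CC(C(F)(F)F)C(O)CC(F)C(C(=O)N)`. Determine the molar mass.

Atom tally by fragment:
  CH3 → C:1 H:3
  CH(CF3) → C:2 H:1 F:3
  CH(OH) → C:1 H:2 O:1
  CH2 → C:1 H:2
  CH(F) → C:1 H:1 F:1
  CH2CONH2 → C:2 H:4 O:1 N:1
Element totals:
  C: 8
  H: 13
  F: 4
  N: 1
  O: 2
Molecular formula: C8H13F4NO2.
  M = 8(12.011) + 13(1.008) + 4(18.998) + 14.007 + 2(15.999)
    = 96.088 + 13.104 + 75.992 + 14.007 + 31.998 = 231.189

231.19 g/mol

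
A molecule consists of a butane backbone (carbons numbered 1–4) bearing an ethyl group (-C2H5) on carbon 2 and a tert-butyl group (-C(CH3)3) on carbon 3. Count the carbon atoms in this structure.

Atom tally by fragment:
  CH3 → C:1 H:3
  CH(C2H5) → C:3 H:6
  CH(C(CH3)3) → C:5 H:10
  CH3 → C:1 H:3
Element totals:
  C: 10
  H: 22

10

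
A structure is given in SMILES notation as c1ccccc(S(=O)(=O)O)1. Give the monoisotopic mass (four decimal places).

Atom tally by fragment:
  benzene ring core → C:6 H:6
  (− 1 ring H displaced by substituents)
  + SO3H → S:1 O:3 H:1
Element totals:
  C: 6
  H: 6
  O: 3
  S: 1
Molecular formula: C6H6O3S.
  M = 6(12.0) + 6(1.007825) + 3(15.994915) + 31.972071
    = 72.000000 + 6.046950 + 47.984745 + 31.972071 = 158.003766

158.0038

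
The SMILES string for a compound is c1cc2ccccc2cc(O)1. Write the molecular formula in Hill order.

Atom tally by fragment:
  naphthalene ring system core → C:10 H:8
  (− 1 ring H displaced by substituents)
  + OH → O:1 H:1
Element totals:
  C: 10
  H: 8
  O: 1

C10H8O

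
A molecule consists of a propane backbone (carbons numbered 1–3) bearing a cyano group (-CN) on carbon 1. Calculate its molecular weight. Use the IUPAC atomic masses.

Atom tally by fragment:
  NCCH2 → C:2 H:2 N:1
  CH2 → C:1 H:2
  CH3 → C:1 H:3
Element totals:
  C: 4
  H: 7
  N: 1
Molecular formula: C4H7N.
  M = 4(12.011) + 7(1.008) + 14.007
    = 48.044 + 7.056 + 14.007 = 69.107

69.11 g/mol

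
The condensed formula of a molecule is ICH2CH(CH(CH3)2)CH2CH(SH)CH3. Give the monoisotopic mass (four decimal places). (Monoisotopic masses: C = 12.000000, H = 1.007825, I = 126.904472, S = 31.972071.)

Atom tally by fragment:
  ICH2 → C:1 H:2 I:1
  CH(CH(CH3)2) → C:4 H:8
  CH2 → C:1 H:2
  CH(SH) → C:1 H:2 S:1
  CH3 → C:1 H:3
Element totals:
  C: 8
  H: 17
  I: 1
  S: 1
Molecular formula: C8H17IS.
  M = 8(12.0) + 17(1.007825) + 126.904472 + 31.972071
    = 96.000000 + 17.133025 + 126.904472 + 31.972071 = 272.009568

272.0096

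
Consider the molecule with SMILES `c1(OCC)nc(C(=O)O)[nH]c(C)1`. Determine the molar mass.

Atom tally by fragment:
  imidazole ring core → C:3 H:4 N:2
  (− 3 ring H displaced by substituents)
  + OC2H5 → C:2 H:5 O:1
  + COOH → C:1 H:1 O:2
  + CH3 → C:1 H:3
Element totals:
  C: 7
  H: 10
  N: 2
  O: 3
Molecular formula: C7H10N2O3.
  M = 7(12.011) + 10(1.008) + 2(14.007) + 3(15.999)
    = 84.077 + 10.080 + 28.014 + 47.997 = 170.168

170.17 g/mol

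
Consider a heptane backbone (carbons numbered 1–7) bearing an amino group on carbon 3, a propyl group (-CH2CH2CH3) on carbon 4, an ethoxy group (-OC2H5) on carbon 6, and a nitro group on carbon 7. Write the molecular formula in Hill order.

Atom tally by fragment:
  CH3 → C:1 H:3
  CH2 → C:1 H:2
  CH(NH2) → C:1 H:3 N:1
  CH(CH2CH2CH3) → C:4 H:8
  CH2 → C:1 H:2
  CH(OC2H5) → C:3 H:6 O:1
  CH2NO2 → C:1 H:2 N:1 O:2
Element totals:
  C: 12
  H: 26
  N: 2
  O: 3

C12H26N2O3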